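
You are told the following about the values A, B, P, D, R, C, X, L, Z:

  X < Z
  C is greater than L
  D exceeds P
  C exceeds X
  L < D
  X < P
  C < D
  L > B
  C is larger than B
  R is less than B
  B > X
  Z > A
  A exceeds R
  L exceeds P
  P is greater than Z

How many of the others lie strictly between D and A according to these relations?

Chaining upward from A reaches: Z, P, L, C.
Chaining downward from D reaches: X, R, Z, B, P, L, C.
Strictly between A and D are those in both lists: Z, P, L, C — 4 elements.

4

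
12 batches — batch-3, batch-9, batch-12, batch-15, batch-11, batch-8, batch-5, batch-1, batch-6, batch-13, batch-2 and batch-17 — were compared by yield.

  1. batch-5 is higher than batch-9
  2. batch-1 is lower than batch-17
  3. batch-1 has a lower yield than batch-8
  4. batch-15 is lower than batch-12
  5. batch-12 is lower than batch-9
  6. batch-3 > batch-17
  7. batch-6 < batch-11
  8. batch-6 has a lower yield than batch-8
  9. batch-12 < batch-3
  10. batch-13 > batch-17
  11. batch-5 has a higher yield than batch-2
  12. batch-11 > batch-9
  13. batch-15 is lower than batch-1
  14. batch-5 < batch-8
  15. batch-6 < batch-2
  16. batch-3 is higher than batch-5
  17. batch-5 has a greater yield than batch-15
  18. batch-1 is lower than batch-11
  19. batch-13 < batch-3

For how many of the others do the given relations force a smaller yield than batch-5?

5

Directly below batch-5: batch-15, batch-9, batch-2.
One step further: batch-6, batch-12 (5 so far).
No other element is forced below batch-5 by the given relations, so the count is 5.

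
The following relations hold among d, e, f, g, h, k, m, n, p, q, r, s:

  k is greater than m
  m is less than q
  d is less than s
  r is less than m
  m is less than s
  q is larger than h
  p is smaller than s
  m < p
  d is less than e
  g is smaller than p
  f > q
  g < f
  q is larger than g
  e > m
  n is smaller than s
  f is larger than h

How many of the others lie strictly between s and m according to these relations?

1

The relations place m below s. An element lies strictly between them when it is forced above m and also forced below s.
Above m: {p, k, e, q, f}. Below s: {g, r, n, p, d}.
Intersection: {p} — 1.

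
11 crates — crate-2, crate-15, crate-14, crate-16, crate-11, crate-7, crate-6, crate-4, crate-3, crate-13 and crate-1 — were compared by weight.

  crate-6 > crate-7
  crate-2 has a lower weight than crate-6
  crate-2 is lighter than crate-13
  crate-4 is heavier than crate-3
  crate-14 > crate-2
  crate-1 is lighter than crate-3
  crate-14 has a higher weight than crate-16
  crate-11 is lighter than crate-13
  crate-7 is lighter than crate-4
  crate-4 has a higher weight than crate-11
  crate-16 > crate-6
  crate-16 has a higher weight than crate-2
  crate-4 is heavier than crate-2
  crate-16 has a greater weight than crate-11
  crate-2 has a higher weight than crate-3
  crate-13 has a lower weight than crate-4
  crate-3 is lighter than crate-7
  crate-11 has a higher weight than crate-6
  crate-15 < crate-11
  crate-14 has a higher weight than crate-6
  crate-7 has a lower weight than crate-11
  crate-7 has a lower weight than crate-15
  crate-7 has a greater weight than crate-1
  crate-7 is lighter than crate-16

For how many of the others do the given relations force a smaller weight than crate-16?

Directly below crate-16: crate-7, crate-2, crate-6, crate-11.
One step further: crate-1, crate-3, crate-15 (7 so far).
No other element is forced below crate-16 by the given relations, so the count is 7.

7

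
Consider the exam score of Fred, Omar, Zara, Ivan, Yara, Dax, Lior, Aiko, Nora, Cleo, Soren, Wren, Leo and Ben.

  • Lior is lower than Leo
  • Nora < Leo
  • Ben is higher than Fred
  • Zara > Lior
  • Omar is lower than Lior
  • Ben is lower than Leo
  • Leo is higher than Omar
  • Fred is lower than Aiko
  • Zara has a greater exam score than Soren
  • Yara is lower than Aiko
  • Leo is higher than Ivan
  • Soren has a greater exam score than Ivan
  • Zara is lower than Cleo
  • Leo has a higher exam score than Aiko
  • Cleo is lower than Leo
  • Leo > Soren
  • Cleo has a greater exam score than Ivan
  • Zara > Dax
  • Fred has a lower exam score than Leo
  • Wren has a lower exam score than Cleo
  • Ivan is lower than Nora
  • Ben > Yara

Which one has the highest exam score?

Leo

Chaining downward from Leo: directly below it, Ivan, Soren, Fred, Nora, Ben, Omar, Aiko, Lior, Cleo; then Yara, Wren, Zara; then Dax.
That covers every other element, and nothing is given above Leo, so Leo is the highest exam score.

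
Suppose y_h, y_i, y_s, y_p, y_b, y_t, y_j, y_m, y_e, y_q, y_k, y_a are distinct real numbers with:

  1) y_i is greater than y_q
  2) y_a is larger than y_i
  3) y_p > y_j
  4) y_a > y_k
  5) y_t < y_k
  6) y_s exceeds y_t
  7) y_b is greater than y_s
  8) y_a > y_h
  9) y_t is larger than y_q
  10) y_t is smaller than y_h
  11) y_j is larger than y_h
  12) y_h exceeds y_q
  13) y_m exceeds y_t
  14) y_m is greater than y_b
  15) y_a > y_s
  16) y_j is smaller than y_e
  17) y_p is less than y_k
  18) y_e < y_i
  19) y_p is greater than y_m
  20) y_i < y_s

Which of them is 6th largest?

y_s

The consecutive relations fix a unique order: y_q < y_t < y_h < y_j < y_e < y_i < y_s < y_b < y_m < y_p < y_k < y_a.
The 6th largest is y_s.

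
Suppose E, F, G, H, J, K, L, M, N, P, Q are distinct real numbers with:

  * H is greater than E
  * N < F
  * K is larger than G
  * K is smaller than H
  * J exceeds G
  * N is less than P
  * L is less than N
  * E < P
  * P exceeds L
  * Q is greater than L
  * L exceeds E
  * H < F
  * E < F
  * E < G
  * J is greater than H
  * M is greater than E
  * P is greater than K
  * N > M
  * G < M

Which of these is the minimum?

L is not least since E < L; G is not least since E < G; K is not least since G < K; M is not least since G < M; Q is not least since L < Q; N is not least since M < N; P is not least since K < P; H is not least since E < H; F is not least since H < F; J is not least since G < J.
Only E has nothing below it, so E is the minimum.

E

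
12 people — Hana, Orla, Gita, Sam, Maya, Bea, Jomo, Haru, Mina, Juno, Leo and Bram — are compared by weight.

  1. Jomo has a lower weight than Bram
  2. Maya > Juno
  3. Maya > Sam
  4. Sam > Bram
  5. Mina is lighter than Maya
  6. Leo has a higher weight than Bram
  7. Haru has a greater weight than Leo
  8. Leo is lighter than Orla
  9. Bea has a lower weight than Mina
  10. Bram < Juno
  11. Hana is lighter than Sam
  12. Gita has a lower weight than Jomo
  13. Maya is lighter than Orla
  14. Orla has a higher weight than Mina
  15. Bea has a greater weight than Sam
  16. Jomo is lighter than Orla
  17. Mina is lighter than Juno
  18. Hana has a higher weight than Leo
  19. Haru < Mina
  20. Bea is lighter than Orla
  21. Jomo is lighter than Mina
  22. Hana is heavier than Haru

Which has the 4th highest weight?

Mina

Chaining the given pairs: Gita < Jomo < Bram < Leo < Haru < Hana < Sam < Bea < Mina < Juno < Maya < Orla.
The 4th largest is Mina.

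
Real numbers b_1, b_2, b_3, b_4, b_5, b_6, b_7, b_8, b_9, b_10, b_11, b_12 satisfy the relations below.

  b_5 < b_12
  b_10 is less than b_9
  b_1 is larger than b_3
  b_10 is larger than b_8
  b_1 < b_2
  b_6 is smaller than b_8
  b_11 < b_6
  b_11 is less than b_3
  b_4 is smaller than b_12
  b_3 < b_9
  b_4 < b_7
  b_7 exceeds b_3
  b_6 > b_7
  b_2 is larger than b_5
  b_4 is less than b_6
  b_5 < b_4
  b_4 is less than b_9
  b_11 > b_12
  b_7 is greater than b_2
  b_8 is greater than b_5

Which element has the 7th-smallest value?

Piecing the relations together gives one ordering: b_5 < b_4 < b_12 < b_11 < b_3 < b_1 < b_2 < b_7 < b_6 < b_8 < b_10 < b_9.
Counting 7 from the smallest end gives b_2.

b_2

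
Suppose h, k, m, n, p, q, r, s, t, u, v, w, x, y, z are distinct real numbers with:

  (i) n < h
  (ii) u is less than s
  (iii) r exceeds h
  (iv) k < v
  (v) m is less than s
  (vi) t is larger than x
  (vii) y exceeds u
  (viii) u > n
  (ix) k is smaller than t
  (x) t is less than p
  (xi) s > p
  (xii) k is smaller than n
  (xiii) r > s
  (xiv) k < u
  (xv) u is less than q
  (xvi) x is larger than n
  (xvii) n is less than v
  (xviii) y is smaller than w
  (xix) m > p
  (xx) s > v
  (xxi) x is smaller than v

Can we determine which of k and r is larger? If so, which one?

k < n and n < x give k < x.
With x < t: k < n < x < t.
With t < p: k < n < x < t < p.
Then p < s extends the chain to s.
Then s < r extends the chain to r.
So r is larger.

r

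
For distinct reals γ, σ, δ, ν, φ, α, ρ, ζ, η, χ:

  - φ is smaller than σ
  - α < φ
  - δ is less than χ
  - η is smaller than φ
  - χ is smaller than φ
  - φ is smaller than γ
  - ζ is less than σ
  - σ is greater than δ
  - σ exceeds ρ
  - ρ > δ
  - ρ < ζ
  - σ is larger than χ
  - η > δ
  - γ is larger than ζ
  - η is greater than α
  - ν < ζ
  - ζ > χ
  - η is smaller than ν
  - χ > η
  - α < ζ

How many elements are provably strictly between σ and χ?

Chaining upward from χ reaches: ζ, φ, γ.
Chaining downward from σ reaches: δ, ρ, α, η, ν, ζ, φ.
Strictly between χ and σ are those in both lists: ζ, φ — 2 elements.

2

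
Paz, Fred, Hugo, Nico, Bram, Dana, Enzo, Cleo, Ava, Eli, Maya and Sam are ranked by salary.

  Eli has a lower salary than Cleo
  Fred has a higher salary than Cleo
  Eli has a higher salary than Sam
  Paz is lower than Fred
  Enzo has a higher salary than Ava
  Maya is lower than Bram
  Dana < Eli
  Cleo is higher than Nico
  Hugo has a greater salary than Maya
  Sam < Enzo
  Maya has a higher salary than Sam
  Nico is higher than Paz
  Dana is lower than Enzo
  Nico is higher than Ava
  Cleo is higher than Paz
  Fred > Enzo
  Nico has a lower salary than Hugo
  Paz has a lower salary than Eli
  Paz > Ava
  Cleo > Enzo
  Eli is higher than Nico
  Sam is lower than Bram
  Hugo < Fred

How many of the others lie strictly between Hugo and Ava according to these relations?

Chaining upward from Ava reaches: Paz, Nico, Enzo, Eli, Cleo, Fred.
Chaining downward from Hugo reaches: Paz, Sam, Maya, Nico.
Strictly between Ava and Hugo are those in both lists: Paz, Nico — 2 elements.

2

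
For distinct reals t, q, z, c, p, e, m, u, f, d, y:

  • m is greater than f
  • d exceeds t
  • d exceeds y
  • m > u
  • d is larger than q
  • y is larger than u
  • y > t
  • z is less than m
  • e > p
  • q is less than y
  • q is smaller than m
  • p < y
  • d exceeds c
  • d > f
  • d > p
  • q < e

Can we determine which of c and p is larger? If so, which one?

undetermined

Following every chain through c: above c we get d.
p is not reached, and no chain runs the other way from p to c.
So the given relations leave the order of c and p undetermined.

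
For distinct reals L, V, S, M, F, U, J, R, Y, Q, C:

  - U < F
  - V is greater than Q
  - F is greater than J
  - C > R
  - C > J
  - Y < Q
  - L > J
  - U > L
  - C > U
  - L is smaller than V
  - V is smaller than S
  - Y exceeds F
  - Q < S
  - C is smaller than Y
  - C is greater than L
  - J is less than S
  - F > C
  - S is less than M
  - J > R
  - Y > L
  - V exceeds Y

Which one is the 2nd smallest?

The consecutive relations fix a unique order: R < J < L < U < C < F < Y < Q < V < S < M.
The 2nd smallest is J.

J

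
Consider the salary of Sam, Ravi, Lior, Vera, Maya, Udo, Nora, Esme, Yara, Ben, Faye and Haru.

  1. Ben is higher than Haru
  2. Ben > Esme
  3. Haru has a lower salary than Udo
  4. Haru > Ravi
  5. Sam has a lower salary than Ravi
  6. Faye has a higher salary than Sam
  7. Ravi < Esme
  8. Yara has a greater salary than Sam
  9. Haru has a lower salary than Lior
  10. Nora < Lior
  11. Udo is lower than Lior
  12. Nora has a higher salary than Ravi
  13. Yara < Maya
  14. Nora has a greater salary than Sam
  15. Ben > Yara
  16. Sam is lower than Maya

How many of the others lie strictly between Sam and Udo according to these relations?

2

Chaining upward from Sam reaches: Ravi, Faye, Haru, Yara, Nora, Maya, Esme, Ben, Lior.
Chaining downward from Udo reaches: Ravi, Haru.
Strictly between Sam and Udo are those in both lists: Ravi, Haru — 2 elements.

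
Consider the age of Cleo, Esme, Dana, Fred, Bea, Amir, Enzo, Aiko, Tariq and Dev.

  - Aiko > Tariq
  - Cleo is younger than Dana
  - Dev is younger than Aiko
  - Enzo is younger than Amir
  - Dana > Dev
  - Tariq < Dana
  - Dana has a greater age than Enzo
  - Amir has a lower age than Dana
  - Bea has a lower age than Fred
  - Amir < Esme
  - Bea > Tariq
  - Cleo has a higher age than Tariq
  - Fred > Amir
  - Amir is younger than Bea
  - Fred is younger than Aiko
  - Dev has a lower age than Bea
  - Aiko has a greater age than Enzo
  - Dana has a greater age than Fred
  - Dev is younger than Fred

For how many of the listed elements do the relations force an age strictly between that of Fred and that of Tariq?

1

The relations place Tariq below Fred. An element lies strictly between them when it is forced above Tariq and also forced below Fred.
Above Tariq: {Cleo, Bea, Aiko, Dana}. Below Fred: {Enzo, Amir, Dev, Bea}.
Intersection: {Bea} — 1.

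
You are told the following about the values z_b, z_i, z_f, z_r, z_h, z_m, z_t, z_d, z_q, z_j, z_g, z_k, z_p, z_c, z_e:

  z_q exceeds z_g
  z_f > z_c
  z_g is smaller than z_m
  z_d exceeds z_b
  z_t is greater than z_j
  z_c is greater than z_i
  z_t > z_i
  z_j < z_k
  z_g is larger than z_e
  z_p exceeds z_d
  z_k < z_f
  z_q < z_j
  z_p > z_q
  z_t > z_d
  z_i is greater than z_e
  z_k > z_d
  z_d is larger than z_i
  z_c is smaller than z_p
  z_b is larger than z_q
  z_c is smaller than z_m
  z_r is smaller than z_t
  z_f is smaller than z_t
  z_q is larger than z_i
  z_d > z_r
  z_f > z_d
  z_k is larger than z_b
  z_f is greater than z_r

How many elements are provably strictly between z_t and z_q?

Chaining upward from z_q reaches: z_j, z_b, z_d, z_p, z_k, z_f.
Chaining downward from z_t reaches: z_e, z_g, z_i, z_j, z_b, z_r, z_d, z_c, z_k, z_f.
Strictly between z_q and z_t are those in both lists: z_j, z_b, z_d, z_k, z_f — 5 elements.

5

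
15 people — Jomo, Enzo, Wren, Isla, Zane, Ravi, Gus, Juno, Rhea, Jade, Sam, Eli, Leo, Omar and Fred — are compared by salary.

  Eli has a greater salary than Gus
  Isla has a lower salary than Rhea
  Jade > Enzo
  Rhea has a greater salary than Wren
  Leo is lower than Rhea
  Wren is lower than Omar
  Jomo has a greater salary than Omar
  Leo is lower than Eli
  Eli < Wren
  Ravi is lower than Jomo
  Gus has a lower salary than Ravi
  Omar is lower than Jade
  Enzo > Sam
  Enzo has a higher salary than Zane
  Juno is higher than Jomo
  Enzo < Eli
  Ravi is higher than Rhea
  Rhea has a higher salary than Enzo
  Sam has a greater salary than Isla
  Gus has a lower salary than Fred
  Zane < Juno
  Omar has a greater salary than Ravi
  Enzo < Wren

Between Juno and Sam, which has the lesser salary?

Link the given pairs in sequence: Sam < Enzo; Enzo < Eli; Eli < Wren; Wren < Rhea; Rhea < Ravi; Ravi < Omar; Omar < Jomo; Jomo < Juno.
Chaining these gives Sam < Enzo < Eli < Wren < Rhea < Ravi < Omar < Jomo < Juno.
So Sam < Juno; Sam is the lower of the two.

Sam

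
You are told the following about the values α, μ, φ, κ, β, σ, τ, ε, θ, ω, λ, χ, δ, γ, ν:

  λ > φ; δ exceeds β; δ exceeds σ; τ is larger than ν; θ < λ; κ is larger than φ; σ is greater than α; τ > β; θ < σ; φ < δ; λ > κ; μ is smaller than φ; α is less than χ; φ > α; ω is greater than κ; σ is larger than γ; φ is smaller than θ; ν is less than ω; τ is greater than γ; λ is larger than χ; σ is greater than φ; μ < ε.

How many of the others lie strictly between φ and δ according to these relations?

The relations place φ below δ. An element lies strictly between them when it is forced above φ and also forced below δ.
Above φ: {θ, σ, κ, ω, λ}. Below δ: {β, α, γ, μ, θ, σ}.
Intersection: {θ, σ} — 2.

2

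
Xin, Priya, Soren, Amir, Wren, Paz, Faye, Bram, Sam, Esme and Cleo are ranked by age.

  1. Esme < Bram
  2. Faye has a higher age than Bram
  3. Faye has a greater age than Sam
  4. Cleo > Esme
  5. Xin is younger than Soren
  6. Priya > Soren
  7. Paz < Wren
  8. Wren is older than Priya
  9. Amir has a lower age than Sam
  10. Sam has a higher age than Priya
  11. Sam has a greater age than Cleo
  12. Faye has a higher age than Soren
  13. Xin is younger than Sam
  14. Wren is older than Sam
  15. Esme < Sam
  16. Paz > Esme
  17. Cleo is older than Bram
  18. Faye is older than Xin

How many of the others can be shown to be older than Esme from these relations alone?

The elements the relations force above Esme are Paz, Bram, Cleo, Sam, Faye, Wren — no chain reaches any other.
That is 6.

6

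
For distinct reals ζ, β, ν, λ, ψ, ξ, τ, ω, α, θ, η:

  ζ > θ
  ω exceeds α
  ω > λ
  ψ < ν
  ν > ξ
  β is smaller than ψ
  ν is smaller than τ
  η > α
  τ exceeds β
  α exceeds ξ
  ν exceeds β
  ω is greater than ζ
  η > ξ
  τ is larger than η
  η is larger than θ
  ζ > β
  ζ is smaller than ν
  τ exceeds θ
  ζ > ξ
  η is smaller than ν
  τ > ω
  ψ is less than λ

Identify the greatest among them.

β is not greatest since β < ψ; θ is not greatest since θ < ζ; ψ is not greatest since ψ < λ; ξ is not greatest since ξ < α; α is not greatest since α < ω; η is not greatest since η < ν; ζ is not greatest since ζ < ν; ν is not greatest since ν < τ; λ is not greatest since λ < ω; ω is not greatest since ω < τ.
Only τ has nothing above it, so τ is the greatest.

τ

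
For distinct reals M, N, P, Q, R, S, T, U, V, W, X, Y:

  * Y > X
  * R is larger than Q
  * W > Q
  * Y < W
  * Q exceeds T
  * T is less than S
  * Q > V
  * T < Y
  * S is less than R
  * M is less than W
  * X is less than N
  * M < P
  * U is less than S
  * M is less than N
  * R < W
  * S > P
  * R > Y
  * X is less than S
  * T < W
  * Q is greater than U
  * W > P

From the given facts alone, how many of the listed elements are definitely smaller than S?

5

From S the given relations immediately reach T, U, X, P.
From those, M — 5 in total.
Nothing else is reachable below S; 5 in all.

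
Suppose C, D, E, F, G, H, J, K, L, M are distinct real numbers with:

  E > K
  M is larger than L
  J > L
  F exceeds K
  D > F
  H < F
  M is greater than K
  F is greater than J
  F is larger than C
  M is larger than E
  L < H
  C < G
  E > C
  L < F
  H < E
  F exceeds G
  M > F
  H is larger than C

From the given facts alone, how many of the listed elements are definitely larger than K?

From K the given relations immediately reach F, E, M.
From those, D — 4 in total.
No other element is forced above K by the given relations, so the count is 4.

4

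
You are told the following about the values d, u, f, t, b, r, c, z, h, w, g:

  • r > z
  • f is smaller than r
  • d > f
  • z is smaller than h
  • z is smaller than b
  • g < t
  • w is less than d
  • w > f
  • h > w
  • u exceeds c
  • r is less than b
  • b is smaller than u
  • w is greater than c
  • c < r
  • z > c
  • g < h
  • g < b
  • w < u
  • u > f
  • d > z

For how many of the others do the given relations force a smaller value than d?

4

From d the given relations immediately reach z, f, w.
From those, c — 4 in total.
Nothing else is reachable below d; 4 in all.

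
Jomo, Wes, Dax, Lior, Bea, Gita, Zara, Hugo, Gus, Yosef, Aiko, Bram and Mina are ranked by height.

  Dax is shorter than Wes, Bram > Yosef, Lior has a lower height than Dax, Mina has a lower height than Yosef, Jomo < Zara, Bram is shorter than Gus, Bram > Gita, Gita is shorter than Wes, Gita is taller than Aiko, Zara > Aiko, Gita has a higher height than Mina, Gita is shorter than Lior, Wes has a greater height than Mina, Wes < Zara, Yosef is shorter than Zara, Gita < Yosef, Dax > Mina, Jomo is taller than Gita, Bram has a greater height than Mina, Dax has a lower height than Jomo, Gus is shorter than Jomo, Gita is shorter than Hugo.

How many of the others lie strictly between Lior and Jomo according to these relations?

1

The relations place Lior below Jomo. An element lies strictly between them when it is forced above Lior and also forced below Jomo.
Above Lior: {Dax, Wes, Zara}. Below Jomo: {Mina, Aiko, Gita, Yosef, Dax, Bram, Gus}.
Intersection: {Dax} — 1.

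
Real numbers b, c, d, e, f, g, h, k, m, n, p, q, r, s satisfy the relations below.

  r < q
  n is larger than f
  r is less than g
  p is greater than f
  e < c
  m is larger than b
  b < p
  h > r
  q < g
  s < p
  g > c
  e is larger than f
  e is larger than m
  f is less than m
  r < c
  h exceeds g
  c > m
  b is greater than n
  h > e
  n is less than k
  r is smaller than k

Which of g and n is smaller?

n < b and b < m give n < m.
With m < e: n < b < m < e.
With e < c: n < b < m < e < c.
Then c < g extends the chain to g.
So n < g; n is the smaller of the two.

n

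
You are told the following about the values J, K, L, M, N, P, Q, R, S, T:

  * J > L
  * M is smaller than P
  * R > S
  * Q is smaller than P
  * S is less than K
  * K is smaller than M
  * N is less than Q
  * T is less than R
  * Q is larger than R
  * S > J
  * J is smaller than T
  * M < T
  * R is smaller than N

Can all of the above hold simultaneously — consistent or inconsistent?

consistent

The single ordering L < J < S < K < M < T < R < N < Q < P satisfies every listed relation, so no contradiction arises.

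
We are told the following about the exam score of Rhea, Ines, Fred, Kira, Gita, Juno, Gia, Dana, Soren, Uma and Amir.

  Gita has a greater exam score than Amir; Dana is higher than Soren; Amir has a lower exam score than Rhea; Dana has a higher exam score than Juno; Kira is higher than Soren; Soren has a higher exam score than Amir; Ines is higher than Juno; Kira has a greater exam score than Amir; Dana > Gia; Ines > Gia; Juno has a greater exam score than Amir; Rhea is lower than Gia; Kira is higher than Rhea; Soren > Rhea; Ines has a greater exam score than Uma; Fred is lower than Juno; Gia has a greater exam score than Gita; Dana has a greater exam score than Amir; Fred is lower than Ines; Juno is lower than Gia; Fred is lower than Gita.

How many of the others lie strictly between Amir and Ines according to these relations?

The relations place Amir below Ines. An element lies strictly between them when it is forced above Amir and also forced below Ines.
Above Amir: {Rhea, Juno, Gita, Soren, Gia, Kira, Dana}. Below Ines: {Fred, Uma, Rhea, Juno, Gita, Gia}.
Intersection: {Rhea, Juno, Gita, Gia} — 4.

4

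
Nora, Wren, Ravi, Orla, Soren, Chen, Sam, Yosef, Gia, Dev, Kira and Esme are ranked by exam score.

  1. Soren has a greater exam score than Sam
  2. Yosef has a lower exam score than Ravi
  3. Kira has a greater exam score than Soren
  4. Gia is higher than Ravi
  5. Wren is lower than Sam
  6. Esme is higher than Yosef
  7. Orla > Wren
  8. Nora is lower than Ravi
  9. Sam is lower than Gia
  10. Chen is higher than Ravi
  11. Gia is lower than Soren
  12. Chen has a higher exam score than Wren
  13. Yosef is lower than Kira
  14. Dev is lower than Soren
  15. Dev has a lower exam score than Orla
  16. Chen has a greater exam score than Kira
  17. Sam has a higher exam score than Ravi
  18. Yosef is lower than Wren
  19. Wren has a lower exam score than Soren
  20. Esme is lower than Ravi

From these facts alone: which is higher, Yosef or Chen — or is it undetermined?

Chen

Link the given pairs in sequence: Yosef < Esme; Esme < Ravi; Ravi < Sam; Sam < Gia; Gia < Soren; Soren < Kira; Kira < Chen.
Together: Yosef < Esme < Ravi < Sam < Gia < Soren < Kira < Chen.
So Chen is higher.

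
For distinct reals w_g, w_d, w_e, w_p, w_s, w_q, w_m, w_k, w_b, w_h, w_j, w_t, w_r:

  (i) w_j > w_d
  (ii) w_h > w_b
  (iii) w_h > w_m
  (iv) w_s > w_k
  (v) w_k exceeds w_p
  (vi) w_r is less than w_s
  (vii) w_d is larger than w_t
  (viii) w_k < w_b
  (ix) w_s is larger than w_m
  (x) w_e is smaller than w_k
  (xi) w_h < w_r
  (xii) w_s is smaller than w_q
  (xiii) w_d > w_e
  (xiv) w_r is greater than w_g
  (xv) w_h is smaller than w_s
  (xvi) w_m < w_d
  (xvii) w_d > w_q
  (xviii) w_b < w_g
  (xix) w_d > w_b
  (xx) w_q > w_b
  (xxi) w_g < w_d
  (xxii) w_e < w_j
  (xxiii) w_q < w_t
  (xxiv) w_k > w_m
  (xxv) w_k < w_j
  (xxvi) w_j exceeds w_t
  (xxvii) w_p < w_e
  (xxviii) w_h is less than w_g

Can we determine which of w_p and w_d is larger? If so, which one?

w_p < w_e < w_k < w_b < w_h < w_g < w_r < w_s < w_q < w_t < w_d, by transitivity through w_e, w_k, w_b, w_h, w_g, w_r, w_s, w_q, w_t.
So w_d is larger.

w_d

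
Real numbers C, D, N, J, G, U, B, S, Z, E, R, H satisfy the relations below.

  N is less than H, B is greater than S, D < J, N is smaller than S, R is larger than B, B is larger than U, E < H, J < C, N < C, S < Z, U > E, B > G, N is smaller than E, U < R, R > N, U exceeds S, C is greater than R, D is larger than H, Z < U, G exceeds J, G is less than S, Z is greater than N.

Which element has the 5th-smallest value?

Chaining the given pairs: N < E < H < D < J < G < S < Z < U < B < R < C.
The 5th smallest is J.

J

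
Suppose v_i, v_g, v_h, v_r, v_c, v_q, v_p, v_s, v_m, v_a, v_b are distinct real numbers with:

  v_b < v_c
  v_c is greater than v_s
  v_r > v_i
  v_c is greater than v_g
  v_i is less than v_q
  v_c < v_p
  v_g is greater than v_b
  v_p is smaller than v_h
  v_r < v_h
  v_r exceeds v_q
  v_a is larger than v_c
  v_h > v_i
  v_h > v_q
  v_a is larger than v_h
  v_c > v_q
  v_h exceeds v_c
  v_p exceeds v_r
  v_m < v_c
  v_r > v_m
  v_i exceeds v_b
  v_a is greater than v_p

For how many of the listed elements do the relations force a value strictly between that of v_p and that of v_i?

Chaining upward from v_i reaches: v_q, v_c, v_r, v_h, v_a.
Chaining downward from v_p reaches: v_m, v_s, v_b, v_g, v_q, v_c, v_r.
Strictly between v_i and v_p are those in both lists: v_q, v_c, v_r — 3 elements.

3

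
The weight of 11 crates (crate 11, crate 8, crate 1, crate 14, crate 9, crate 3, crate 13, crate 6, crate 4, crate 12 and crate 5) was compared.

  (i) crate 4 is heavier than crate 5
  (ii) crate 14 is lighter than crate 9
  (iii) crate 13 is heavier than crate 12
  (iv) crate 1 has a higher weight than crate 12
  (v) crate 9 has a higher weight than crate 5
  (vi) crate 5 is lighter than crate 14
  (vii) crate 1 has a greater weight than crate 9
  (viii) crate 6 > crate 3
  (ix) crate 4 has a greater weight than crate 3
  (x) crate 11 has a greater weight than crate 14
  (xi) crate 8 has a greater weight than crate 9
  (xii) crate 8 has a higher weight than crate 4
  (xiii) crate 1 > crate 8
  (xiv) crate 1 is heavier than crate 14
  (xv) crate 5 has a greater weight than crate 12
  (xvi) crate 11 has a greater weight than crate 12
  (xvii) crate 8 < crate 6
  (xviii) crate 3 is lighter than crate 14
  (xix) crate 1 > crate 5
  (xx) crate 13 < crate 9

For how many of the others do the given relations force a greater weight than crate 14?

The elements the relations force above crate 14 are crate 11, crate 9, crate 8, crate 1, crate 6 — no chain reaches any other.
That is 5.

5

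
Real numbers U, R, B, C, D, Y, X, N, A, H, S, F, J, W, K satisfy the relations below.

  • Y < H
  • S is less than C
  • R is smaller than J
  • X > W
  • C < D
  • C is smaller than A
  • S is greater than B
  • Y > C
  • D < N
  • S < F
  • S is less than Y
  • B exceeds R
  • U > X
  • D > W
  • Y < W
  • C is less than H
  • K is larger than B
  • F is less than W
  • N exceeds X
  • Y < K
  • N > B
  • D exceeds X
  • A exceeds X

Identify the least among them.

R

Chaining upward from R: directly above it, B, J; then S, K, N; then C, Y, F; then W, D, A, H; then X; then U.
That covers every other element, and nothing is given below R, so R is the least.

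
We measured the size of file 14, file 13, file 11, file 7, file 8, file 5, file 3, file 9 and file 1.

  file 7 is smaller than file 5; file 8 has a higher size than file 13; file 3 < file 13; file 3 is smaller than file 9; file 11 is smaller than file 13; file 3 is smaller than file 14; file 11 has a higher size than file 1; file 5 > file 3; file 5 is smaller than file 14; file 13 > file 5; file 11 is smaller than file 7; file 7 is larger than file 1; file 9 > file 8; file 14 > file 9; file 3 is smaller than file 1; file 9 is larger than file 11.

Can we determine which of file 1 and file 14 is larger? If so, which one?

file 1 < file 11 and file 11 < file 7 give file 1 < file 7.
Then file 7 < file 5 extends the chain to file 5.
Then file 5 < file 13 extends the chain to file 13.
Then file 13 < file 8 extends the chain to file 8.
With file 8 < file 9: file 1 < file 11 < file 7 < file 5 < file 13 < file 8 < file 9.
With file 9 < file 14: file 1 < file 11 < file 7 < file 5 < file 13 < file 8 < file 9 < file 14.
So file 14 is larger.

file 14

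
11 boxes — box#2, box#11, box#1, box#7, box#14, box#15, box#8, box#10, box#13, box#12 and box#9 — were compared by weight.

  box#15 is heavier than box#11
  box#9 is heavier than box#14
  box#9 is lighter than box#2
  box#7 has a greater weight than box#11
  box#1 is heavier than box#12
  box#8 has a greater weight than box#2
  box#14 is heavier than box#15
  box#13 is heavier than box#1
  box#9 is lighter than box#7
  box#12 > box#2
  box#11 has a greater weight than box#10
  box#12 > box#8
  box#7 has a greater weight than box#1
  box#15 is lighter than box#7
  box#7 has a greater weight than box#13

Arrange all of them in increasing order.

The consecutive links are each given: box#10 < box#11; box#11 < box#15; box#15 < box#14; box#14 < box#9; box#9 < box#2; box#2 < box#8; box#8 < box#12; box#12 < box#1; box#1 < box#13; box#13 < box#7.

box#10 < box#11 < box#15 < box#14 < box#9 < box#2 < box#8 < box#12 < box#1 < box#13 < box#7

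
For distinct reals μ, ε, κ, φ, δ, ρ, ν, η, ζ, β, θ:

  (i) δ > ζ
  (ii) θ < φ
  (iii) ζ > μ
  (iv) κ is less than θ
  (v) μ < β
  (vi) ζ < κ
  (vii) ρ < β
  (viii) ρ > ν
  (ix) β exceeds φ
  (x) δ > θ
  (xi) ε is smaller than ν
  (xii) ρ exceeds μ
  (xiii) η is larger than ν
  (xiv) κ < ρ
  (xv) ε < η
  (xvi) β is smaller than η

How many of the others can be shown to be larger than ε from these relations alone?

The elements the relations force above ε are ν, ρ, β, η — no chain reaches any other.
That is 4.

4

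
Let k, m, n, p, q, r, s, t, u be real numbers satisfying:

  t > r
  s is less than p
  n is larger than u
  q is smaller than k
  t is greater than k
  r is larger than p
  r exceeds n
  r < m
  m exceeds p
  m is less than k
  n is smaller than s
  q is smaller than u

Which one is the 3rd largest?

Piecing the relations together gives one ordering: q < u < n < s < p < r < m < k < t.
The 3rd largest is m.

m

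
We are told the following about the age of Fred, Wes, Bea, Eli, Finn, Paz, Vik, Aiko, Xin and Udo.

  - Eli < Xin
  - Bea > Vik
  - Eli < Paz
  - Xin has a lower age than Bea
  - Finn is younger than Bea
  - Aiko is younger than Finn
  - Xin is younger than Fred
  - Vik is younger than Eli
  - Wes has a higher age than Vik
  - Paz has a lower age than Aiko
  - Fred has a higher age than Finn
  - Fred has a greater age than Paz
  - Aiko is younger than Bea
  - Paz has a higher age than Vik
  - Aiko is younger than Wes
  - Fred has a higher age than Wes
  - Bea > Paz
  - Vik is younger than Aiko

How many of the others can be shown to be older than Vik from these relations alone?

8

From Vik the given relations immediately reach Eli, Paz, Aiko, Wes, Bea.
From those, Xin, Finn, Fred — 8 in total.
Nothing else is reachable above Vik; 8 in all.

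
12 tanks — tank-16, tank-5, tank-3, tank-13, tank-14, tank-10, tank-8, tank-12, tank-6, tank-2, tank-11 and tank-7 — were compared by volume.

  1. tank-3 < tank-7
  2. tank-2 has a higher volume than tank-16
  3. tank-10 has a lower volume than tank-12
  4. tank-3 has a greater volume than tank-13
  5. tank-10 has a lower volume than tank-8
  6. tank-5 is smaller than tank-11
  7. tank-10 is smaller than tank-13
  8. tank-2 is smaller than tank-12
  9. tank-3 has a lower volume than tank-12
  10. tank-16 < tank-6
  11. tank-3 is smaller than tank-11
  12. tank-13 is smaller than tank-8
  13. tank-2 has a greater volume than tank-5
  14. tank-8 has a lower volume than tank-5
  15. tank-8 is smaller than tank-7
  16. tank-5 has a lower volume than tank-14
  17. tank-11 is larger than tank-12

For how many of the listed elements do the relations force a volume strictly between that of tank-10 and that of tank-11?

6

The relations place tank-10 below tank-11. An element lies strictly between them when it is forced above tank-10 and also forced below tank-11.
Above tank-10: {tank-13, tank-8, tank-3, tank-7, tank-5, tank-2, tank-12, tank-14}. Below tank-11: {tank-16, tank-13, tank-8, tank-3, tank-5, tank-2, tank-12}.
Intersection: {tank-13, tank-8, tank-3, tank-5, tank-2, tank-12} — 6.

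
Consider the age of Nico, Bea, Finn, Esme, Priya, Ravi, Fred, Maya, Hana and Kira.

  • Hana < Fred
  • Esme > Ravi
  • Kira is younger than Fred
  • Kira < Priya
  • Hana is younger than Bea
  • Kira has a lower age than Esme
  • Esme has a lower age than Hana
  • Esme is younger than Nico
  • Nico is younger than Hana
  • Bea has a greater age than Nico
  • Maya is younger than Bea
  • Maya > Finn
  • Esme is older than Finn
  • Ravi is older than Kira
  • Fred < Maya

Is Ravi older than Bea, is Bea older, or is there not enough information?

The relevant relations are Ravi < Esme; Esme < Nico; Nico < Hana; Hana < Fred; Fred < Maya; Maya < Bea.
Chaining these gives Ravi < Esme < Nico < Hana < Fred < Maya < Bea.
So Bea is older.

Bea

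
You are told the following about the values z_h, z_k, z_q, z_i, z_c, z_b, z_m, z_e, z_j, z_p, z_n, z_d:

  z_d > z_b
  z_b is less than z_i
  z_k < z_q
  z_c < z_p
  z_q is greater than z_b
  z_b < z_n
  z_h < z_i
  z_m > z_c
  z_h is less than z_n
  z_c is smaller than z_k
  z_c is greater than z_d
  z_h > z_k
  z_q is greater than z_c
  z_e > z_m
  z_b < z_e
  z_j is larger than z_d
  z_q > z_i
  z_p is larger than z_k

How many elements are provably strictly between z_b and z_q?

5

Chaining upward from z_b reaches: z_d, z_c, z_k, z_m, z_h, z_j, z_n, z_e, z_p, z_i.
Chaining downward from z_q reaches: z_d, z_c, z_k, z_h, z_i.
Strictly between z_b and z_q are those in both lists: z_d, z_c, z_k, z_h, z_i — 5 elements.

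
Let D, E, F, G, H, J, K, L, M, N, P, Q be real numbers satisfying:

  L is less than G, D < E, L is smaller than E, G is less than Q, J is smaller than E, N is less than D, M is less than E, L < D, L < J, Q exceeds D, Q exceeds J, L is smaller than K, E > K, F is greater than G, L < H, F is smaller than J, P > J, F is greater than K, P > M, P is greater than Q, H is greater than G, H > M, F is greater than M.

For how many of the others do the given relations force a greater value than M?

The elements the relations force above M are H, F, J, Q, E, P — no chain reaches any other.
That is 6.

6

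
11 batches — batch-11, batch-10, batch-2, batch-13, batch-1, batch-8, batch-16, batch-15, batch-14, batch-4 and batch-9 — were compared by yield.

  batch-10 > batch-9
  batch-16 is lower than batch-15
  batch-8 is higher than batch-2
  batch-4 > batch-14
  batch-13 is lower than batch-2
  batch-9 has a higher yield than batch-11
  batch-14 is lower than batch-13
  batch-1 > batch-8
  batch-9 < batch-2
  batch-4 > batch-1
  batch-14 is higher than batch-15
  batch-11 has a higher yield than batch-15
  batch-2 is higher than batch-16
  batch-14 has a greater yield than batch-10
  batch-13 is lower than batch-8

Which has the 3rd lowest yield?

batch-11

The consecutive relations fix a unique order: batch-16 < batch-15 < batch-11 < batch-9 < batch-10 < batch-14 < batch-13 < batch-2 < batch-8 < batch-1 < batch-4.
The 3rd smallest is batch-11.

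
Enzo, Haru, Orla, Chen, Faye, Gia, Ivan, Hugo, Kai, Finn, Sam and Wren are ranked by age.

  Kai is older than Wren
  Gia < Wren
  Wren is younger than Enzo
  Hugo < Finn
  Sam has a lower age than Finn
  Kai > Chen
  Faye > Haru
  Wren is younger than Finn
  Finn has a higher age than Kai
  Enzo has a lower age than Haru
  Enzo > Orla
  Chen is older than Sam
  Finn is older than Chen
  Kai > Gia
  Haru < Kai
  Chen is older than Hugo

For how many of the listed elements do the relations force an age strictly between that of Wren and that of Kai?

Chaining upward from Wren reaches: Enzo, Haru, Faye, Finn.
Chaining downward from Kai reaches: Orla, Sam, Gia, Enzo, Hugo, Haru, Chen.
Strictly between Wren and Kai are those in both lists: Enzo, Haru — 2 elements.

2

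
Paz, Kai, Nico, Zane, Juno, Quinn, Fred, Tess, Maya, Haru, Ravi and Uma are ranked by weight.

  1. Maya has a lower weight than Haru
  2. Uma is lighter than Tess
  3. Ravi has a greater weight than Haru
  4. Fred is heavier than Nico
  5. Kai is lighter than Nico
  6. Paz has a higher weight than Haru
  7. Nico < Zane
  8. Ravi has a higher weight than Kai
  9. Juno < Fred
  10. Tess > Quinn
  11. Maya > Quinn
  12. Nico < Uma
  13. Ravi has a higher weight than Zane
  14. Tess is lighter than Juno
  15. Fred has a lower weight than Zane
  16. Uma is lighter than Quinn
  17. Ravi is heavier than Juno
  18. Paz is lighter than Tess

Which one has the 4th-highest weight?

The consecutive relations fix a unique order: Kai < Nico < Uma < Quinn < Maya < Haru < Paz < Tess < Juno < Fred < Zane < Ravi.
Counting 4 from the largest end gives Juno.

Juno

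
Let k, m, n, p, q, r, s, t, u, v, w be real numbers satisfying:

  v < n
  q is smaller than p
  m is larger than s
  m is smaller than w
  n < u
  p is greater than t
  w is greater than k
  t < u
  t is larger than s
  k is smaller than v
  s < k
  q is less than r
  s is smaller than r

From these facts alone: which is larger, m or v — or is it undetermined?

Following every chain through m: above m we get w; below m we get s.
v is not reached, and no chain runs the other way from v to m.
So the given relations leave the order of m and v undetermined.

undetermined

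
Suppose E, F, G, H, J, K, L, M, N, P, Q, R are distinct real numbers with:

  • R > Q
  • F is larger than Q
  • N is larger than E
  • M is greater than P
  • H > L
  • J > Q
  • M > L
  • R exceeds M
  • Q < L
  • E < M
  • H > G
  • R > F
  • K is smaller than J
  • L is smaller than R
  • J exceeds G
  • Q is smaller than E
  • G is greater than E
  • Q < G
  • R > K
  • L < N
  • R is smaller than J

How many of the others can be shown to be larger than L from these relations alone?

Directly above L: N, M, R, H.
One step further: J (5 so far).
No other element is forced above L by the given relations, so the count is 5.

5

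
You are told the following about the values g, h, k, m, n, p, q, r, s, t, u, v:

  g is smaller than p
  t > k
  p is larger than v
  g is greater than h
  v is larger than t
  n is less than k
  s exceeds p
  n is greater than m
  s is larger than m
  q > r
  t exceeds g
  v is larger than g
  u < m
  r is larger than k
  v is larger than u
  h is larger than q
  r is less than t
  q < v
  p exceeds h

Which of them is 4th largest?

Chaining the given pairs: u < m < n < k < r < q < h < g < t < v < p < s.
Counting 4 from the largest end gives t.

t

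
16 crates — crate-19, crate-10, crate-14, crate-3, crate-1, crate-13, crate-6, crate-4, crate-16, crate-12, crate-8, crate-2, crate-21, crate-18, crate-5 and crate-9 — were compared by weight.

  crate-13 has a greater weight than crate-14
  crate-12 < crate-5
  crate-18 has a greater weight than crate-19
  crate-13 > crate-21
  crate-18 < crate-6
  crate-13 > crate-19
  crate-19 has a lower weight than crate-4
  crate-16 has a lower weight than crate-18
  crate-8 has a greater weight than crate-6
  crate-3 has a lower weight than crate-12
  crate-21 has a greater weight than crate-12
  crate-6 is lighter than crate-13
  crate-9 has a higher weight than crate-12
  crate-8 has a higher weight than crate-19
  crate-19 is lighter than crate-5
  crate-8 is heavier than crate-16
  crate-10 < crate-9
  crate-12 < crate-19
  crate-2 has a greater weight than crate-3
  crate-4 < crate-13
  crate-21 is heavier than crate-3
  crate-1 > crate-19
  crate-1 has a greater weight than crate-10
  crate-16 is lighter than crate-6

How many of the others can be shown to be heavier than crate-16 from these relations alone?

4

The elements the relations force above crate-16 are crate-18, crate-6, crate-8, crate-13 — no chain reaches any other.
That is 4.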